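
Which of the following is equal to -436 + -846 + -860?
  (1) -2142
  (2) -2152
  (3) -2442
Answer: 1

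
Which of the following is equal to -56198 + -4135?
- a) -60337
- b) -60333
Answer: b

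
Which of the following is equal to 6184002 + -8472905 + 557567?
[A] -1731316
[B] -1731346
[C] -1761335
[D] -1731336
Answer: D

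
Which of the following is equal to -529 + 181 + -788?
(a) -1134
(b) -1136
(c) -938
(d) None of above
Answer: b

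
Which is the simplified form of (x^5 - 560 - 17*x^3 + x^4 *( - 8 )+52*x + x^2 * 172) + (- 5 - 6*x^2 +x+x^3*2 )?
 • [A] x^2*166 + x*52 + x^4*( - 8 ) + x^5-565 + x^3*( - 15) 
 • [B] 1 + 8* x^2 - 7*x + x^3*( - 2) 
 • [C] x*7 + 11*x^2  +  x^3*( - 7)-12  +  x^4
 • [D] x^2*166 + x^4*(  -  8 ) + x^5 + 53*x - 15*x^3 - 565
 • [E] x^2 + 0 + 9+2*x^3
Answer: D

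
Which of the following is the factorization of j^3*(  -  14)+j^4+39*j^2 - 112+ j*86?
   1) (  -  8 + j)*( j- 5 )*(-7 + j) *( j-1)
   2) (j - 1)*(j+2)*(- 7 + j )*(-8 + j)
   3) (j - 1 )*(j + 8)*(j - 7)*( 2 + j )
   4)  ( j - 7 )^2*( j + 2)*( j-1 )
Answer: 2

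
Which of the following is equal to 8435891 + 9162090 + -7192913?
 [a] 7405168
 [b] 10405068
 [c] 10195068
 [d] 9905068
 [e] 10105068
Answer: b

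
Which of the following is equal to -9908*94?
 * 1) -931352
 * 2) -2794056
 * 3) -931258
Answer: 1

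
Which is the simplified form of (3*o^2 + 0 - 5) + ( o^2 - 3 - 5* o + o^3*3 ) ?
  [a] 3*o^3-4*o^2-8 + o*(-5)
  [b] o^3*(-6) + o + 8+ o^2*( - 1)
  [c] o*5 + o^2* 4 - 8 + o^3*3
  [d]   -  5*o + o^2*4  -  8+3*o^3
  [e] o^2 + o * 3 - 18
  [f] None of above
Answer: d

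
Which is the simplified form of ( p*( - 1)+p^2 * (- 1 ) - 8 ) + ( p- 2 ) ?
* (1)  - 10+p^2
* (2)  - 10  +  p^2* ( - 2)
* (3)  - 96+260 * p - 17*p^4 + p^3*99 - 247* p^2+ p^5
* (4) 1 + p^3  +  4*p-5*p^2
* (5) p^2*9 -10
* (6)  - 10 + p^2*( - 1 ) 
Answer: 6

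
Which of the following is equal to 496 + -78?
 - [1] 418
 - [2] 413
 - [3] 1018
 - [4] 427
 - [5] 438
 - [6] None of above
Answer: 1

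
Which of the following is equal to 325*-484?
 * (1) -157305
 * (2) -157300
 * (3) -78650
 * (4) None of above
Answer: 2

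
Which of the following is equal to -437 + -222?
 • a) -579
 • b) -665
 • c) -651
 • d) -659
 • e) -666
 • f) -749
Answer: d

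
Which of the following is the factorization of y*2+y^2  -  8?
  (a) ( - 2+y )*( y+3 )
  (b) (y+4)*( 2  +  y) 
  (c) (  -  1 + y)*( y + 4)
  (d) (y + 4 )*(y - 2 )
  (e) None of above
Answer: d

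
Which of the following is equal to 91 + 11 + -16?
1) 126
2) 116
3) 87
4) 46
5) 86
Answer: 5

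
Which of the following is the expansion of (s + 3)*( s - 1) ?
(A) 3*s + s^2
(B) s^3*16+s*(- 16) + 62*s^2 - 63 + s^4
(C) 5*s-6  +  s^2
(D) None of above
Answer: D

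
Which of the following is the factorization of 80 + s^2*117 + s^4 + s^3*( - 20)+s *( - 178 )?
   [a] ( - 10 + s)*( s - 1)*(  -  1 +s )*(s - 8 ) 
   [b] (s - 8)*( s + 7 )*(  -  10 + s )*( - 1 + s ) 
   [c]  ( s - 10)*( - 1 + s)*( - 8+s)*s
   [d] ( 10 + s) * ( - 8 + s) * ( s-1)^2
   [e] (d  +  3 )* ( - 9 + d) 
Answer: a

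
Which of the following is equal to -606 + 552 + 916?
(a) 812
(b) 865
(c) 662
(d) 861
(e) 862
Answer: e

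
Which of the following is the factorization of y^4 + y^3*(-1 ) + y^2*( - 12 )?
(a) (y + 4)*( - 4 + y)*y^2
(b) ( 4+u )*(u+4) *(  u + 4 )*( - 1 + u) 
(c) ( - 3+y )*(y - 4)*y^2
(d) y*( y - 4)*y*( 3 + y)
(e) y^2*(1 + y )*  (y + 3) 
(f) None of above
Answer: d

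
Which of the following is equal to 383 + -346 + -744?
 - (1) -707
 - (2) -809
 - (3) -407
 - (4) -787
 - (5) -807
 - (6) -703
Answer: 1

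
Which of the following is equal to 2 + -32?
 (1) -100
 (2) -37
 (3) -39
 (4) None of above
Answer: 4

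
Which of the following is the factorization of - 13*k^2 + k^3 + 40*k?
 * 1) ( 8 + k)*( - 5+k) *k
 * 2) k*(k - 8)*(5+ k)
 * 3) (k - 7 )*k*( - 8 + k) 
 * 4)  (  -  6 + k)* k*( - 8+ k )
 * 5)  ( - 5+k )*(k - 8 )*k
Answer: 5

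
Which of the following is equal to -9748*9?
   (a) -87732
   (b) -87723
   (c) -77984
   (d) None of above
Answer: a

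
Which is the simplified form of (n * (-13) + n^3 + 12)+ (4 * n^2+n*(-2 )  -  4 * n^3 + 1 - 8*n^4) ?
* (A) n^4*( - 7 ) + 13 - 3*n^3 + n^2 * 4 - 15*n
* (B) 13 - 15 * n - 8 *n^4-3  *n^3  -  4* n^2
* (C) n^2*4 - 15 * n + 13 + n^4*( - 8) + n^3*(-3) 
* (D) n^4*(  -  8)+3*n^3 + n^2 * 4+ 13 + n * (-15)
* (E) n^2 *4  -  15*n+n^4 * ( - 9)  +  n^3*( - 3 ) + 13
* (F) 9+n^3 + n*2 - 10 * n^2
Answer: C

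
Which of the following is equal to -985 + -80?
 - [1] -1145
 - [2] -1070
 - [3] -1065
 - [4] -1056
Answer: 3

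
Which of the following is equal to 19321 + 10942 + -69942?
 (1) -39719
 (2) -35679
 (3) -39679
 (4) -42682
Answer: 3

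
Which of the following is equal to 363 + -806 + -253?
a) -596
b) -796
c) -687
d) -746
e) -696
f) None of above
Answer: e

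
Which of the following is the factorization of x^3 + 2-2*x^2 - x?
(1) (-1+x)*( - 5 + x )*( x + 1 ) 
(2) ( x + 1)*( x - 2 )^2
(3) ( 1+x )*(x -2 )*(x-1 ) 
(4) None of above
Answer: 3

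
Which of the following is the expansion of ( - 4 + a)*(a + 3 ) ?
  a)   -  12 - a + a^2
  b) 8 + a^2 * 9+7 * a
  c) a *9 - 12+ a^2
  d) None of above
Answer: a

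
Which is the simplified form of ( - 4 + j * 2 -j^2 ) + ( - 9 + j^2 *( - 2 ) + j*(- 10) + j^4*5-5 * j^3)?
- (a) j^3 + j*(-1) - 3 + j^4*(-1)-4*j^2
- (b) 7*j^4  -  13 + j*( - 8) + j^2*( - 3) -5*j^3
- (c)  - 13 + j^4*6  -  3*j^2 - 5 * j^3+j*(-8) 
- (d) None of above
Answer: d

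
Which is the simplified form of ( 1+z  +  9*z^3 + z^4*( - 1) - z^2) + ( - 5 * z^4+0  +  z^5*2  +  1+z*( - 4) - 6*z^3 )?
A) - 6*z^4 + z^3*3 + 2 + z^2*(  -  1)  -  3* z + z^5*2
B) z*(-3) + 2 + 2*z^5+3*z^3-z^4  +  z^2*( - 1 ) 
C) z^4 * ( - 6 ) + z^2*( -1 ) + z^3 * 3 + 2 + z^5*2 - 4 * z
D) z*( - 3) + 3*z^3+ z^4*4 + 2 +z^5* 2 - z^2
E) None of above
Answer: A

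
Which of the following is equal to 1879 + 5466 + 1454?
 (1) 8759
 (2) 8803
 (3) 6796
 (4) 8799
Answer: 4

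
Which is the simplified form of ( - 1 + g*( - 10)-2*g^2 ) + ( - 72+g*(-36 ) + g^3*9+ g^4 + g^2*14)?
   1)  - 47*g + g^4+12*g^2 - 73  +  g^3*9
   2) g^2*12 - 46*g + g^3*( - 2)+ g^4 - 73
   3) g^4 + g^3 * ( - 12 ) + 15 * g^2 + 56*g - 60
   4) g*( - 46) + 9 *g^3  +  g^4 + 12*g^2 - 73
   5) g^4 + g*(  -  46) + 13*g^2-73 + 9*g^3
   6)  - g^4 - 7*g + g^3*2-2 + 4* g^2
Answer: 4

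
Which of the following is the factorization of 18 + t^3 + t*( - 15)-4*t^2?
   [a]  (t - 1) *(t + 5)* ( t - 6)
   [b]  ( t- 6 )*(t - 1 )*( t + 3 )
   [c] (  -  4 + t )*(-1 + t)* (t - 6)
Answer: b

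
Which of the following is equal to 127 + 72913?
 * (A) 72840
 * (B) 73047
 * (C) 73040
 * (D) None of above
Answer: C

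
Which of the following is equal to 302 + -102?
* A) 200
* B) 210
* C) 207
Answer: A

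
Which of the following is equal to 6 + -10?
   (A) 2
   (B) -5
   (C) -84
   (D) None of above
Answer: D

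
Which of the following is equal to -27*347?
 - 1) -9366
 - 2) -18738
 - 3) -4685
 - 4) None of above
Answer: 4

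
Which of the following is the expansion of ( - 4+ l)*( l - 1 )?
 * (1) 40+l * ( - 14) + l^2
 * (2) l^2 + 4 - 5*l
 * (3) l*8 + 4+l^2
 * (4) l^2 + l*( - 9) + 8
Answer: 2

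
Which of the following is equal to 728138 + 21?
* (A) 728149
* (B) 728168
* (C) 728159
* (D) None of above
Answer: C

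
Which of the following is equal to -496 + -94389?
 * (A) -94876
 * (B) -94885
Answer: B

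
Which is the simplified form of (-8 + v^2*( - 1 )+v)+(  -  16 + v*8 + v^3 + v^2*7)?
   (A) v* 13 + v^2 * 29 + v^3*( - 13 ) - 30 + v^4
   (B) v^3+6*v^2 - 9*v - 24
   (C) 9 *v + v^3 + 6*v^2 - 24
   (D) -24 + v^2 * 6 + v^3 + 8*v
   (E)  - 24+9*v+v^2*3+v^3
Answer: C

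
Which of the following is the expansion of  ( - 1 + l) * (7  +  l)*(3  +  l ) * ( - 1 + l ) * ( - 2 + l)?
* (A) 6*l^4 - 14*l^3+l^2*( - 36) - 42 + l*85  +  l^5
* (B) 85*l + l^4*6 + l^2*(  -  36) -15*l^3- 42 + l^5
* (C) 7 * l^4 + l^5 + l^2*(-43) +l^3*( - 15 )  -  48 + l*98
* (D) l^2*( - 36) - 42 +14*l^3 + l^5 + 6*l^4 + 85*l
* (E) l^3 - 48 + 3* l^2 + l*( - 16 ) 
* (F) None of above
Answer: A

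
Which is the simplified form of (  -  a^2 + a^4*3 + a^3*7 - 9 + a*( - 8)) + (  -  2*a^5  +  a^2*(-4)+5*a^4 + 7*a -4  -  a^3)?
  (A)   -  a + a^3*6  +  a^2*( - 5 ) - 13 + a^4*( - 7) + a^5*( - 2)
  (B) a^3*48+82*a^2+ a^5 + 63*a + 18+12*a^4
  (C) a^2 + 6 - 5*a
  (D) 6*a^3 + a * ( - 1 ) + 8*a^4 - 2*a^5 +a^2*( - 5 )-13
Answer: D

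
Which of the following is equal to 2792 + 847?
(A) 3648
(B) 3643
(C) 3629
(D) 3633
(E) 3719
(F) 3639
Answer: F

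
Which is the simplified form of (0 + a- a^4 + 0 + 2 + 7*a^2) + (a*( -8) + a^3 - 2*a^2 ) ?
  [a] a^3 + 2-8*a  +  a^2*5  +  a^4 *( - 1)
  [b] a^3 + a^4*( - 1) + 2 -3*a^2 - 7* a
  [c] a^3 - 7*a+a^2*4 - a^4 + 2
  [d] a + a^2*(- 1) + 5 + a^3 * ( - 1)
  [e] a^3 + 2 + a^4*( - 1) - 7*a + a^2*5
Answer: e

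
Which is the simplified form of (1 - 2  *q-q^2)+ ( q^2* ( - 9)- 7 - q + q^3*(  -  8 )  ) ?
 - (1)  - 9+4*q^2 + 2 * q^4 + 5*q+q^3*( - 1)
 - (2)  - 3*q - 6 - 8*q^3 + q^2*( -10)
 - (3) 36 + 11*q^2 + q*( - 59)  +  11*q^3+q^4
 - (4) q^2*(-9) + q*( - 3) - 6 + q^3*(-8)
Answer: 2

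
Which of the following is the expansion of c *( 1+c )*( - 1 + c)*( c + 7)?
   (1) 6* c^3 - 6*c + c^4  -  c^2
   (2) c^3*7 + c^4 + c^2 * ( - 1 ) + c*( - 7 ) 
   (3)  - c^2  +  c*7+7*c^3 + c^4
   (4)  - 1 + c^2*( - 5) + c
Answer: 2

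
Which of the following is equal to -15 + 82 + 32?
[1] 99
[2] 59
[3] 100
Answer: 1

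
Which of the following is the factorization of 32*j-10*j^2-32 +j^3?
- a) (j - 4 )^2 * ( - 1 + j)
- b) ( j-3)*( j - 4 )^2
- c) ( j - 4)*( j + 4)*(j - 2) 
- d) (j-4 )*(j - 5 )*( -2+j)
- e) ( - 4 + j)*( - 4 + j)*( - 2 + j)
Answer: e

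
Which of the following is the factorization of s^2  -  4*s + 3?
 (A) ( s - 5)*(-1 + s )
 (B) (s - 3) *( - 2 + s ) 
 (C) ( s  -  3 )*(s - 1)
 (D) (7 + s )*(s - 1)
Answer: C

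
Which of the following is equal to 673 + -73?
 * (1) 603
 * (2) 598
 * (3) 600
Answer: 3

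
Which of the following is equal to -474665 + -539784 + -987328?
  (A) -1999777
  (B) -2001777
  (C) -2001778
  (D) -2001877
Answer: B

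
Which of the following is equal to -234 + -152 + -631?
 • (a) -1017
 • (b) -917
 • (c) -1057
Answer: a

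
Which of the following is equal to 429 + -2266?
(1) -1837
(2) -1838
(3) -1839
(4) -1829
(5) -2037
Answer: 1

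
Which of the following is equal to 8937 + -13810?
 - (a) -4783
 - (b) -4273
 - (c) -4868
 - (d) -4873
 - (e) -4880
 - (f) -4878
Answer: d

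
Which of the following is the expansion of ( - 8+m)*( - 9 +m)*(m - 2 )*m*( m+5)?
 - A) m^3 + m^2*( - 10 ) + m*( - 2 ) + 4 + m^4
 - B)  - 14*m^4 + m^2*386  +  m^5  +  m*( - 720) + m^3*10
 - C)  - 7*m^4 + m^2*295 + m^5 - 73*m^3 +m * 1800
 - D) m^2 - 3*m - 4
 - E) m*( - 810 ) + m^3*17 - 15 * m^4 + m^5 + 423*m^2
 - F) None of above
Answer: F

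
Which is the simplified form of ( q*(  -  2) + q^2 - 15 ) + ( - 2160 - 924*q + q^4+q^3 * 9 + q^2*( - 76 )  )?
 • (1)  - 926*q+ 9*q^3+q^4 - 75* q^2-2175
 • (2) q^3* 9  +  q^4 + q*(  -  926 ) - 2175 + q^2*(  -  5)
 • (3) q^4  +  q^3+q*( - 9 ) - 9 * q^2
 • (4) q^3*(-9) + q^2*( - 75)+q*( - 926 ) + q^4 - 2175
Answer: 1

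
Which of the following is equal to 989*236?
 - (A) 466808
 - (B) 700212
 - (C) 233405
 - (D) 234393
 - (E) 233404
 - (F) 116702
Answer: E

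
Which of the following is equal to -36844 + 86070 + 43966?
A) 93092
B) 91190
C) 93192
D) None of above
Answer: C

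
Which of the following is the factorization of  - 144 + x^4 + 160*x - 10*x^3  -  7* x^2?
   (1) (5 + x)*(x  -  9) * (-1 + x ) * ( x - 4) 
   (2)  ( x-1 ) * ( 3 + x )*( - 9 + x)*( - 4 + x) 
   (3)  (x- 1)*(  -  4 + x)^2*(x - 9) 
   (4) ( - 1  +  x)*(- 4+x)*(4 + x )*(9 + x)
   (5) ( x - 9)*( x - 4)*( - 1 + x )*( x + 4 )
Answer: 5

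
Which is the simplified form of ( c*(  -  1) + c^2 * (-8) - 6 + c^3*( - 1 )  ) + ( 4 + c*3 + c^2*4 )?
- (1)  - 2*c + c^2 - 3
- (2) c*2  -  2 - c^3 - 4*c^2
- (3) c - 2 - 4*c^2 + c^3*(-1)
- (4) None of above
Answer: 2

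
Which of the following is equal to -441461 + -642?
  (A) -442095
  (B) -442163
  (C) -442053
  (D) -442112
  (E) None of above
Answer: E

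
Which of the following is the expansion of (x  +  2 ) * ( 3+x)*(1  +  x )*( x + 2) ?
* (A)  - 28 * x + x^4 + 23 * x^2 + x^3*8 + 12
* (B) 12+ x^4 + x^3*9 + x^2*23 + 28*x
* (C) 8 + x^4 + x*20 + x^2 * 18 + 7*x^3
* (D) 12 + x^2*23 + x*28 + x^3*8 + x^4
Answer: D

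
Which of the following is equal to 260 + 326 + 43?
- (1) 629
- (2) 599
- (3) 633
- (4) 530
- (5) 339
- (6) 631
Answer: 1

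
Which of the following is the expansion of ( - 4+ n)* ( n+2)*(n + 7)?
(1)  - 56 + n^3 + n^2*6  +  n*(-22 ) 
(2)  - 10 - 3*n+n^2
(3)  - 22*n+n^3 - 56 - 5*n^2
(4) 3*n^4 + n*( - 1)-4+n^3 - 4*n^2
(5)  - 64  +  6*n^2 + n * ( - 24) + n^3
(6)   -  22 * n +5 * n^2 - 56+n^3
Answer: 6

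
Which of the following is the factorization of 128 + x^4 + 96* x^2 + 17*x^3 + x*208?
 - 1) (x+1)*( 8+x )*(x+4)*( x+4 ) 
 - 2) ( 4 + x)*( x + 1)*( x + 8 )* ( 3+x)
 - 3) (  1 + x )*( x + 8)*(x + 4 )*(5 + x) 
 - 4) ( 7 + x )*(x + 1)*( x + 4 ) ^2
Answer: 1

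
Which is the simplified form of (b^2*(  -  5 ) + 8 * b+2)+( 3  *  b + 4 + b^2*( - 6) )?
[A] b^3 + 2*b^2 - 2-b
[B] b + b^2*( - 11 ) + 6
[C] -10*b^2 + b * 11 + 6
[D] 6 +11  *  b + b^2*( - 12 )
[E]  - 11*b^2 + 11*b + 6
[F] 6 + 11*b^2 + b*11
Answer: E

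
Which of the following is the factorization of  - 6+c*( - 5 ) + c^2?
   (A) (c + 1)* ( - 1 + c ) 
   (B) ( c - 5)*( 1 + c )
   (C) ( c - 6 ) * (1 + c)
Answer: C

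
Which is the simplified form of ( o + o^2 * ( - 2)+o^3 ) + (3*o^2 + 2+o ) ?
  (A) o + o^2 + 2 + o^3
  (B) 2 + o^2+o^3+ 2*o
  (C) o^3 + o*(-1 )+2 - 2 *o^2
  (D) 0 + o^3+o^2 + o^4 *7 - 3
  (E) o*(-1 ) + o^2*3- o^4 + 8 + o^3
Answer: B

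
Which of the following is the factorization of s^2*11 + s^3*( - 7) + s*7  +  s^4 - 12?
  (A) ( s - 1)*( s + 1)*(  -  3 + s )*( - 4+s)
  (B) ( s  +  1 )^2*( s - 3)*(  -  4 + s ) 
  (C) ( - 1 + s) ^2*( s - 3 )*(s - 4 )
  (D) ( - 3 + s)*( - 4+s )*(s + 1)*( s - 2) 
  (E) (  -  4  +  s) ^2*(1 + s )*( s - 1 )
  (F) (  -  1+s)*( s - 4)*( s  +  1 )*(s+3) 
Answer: A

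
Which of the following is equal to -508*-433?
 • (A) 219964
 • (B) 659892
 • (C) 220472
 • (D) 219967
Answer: A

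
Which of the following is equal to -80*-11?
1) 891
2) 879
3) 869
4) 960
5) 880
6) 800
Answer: 5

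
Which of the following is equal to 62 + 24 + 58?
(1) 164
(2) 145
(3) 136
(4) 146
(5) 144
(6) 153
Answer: 5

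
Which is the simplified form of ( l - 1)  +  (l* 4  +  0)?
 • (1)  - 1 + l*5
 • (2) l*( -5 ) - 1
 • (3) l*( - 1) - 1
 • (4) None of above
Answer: 1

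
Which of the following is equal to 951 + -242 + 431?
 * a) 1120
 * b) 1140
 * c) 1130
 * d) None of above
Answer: b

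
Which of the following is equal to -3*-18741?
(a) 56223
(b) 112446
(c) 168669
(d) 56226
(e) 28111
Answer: a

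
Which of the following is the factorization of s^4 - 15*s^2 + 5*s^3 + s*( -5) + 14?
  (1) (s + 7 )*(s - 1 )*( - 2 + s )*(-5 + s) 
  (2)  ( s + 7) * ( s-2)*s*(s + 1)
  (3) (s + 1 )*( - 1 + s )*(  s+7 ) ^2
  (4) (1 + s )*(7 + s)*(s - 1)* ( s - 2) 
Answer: 4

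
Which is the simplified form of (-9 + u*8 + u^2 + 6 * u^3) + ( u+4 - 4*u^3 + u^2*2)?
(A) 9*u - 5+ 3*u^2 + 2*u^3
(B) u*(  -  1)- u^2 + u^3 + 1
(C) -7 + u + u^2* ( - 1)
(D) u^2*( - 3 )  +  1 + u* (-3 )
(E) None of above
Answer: A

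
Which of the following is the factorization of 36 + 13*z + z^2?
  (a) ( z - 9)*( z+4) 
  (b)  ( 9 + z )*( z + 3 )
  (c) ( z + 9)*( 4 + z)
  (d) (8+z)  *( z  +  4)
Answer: c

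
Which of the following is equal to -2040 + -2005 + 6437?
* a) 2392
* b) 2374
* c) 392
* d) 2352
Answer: a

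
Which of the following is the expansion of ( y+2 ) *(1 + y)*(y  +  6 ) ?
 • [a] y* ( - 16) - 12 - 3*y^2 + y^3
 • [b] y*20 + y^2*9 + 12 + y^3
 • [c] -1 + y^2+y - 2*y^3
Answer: b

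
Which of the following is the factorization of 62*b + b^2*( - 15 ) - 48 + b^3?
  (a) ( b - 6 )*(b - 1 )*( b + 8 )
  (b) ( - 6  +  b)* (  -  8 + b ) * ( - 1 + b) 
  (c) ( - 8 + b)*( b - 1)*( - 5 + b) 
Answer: b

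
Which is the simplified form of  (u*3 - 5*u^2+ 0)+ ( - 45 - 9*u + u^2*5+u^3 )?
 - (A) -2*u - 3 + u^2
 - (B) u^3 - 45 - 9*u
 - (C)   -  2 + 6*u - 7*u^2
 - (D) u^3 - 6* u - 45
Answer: D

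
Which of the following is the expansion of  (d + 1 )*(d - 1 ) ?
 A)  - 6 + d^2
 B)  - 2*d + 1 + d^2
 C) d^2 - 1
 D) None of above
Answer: C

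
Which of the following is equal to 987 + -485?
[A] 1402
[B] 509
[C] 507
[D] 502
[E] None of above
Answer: D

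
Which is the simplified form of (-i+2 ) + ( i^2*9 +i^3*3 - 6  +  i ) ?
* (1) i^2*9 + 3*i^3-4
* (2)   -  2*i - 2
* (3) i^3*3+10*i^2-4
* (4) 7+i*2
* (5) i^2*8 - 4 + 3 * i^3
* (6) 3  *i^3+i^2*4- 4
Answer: 1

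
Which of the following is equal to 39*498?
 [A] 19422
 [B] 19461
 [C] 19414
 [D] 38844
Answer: A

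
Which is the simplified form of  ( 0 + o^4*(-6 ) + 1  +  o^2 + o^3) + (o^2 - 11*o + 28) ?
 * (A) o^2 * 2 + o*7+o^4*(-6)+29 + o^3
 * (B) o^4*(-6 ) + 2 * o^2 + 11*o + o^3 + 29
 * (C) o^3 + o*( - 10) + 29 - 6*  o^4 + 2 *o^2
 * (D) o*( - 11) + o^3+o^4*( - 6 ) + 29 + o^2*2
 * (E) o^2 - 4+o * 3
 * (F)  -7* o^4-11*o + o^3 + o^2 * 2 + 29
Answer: D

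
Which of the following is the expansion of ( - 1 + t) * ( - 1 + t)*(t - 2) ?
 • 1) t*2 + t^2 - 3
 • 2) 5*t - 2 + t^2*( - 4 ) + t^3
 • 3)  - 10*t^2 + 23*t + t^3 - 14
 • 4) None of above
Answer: 2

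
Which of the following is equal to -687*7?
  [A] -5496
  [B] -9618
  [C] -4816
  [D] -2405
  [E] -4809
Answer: E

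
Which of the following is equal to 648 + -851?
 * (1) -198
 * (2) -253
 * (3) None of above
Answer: 3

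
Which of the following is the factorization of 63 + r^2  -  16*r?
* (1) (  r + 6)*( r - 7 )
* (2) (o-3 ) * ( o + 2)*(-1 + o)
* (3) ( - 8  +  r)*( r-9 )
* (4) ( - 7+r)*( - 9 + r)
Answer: 4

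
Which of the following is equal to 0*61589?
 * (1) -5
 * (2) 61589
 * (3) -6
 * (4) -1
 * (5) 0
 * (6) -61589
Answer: 5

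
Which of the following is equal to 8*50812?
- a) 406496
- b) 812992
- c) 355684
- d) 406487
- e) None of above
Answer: a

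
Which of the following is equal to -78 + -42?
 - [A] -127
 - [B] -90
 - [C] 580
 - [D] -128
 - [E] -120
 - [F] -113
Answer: E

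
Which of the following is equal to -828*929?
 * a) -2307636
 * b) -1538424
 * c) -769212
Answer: c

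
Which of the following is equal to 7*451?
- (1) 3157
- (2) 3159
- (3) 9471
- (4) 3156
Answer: 1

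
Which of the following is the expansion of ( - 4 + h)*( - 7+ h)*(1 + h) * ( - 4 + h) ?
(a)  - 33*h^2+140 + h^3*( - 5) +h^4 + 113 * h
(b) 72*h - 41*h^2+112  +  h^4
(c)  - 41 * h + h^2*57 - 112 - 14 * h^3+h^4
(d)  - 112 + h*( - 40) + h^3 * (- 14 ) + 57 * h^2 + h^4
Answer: d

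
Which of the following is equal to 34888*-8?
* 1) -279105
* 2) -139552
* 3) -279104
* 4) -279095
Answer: 3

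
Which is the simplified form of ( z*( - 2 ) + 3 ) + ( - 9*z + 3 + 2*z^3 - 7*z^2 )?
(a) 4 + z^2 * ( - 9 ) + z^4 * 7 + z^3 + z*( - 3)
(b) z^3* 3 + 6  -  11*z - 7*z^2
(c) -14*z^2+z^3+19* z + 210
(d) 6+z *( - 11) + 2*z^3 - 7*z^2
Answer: d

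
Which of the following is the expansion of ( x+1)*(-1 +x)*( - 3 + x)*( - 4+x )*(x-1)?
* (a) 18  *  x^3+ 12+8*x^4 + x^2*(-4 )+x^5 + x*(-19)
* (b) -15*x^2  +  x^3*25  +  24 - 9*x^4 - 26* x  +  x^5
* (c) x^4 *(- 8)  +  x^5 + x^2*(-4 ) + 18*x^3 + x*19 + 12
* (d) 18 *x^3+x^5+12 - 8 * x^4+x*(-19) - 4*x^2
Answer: d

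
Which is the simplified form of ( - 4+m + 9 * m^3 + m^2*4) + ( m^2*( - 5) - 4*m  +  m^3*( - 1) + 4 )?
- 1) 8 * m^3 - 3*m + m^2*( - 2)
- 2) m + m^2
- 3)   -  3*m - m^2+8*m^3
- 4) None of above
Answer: 3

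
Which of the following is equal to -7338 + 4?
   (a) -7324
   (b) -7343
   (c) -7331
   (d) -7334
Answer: d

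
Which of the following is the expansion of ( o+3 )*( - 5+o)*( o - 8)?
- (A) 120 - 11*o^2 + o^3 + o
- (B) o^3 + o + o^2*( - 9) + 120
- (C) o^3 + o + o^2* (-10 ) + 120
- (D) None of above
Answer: C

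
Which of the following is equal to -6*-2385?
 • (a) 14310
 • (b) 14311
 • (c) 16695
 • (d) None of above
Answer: a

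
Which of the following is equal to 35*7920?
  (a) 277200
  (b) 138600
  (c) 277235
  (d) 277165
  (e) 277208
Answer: a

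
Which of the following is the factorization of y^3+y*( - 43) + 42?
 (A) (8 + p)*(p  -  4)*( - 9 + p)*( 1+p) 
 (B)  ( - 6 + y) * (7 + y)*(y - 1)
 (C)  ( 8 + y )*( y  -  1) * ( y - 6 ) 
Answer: B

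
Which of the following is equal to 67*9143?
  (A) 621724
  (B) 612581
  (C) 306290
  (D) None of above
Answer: B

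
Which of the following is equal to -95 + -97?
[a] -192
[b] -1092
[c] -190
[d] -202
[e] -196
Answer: a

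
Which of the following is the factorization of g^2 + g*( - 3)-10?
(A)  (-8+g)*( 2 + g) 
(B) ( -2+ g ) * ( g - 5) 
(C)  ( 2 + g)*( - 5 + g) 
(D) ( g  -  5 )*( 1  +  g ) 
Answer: C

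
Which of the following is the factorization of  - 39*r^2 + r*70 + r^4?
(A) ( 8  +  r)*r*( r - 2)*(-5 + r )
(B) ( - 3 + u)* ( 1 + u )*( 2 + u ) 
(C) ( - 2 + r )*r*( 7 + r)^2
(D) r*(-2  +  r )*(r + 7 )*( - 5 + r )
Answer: D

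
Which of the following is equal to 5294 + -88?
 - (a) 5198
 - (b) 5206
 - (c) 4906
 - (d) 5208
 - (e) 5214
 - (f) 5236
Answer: b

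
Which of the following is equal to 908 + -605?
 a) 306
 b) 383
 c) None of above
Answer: c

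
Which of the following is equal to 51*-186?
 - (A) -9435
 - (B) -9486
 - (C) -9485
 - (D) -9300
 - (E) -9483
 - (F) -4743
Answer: B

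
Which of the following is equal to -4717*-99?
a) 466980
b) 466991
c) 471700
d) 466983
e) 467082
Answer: d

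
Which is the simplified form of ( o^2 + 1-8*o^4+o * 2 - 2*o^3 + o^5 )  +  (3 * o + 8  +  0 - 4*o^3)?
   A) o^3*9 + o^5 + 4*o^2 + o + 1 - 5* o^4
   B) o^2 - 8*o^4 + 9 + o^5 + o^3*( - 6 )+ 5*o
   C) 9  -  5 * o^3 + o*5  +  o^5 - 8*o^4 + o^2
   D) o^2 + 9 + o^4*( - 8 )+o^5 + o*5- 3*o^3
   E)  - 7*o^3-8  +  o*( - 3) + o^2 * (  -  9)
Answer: B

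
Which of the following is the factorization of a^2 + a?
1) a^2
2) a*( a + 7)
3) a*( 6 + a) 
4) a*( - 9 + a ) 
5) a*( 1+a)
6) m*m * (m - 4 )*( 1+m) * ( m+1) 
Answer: 5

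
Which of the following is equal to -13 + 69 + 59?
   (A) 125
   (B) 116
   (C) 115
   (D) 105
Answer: C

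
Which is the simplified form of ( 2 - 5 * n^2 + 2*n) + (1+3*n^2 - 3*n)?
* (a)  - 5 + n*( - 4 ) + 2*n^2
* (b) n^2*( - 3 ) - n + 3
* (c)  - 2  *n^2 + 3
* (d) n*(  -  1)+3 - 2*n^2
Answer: d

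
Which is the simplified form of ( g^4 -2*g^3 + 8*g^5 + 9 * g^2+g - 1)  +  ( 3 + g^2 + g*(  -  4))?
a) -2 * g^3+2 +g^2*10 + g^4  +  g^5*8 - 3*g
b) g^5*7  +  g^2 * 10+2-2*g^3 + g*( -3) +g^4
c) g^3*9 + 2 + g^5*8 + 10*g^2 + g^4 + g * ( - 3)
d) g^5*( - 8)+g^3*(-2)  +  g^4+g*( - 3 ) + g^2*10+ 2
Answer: a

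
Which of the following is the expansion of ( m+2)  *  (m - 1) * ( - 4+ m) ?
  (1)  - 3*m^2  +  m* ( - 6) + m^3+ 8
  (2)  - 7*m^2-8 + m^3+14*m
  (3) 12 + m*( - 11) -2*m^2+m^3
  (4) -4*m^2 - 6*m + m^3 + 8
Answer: 1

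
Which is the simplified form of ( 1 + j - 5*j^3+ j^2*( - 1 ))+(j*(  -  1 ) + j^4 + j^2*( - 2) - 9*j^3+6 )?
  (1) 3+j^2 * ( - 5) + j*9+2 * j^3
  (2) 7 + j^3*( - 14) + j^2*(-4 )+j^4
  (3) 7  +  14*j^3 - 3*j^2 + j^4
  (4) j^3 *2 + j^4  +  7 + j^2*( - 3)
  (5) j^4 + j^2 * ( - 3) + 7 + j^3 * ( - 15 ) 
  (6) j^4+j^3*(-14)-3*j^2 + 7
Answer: 6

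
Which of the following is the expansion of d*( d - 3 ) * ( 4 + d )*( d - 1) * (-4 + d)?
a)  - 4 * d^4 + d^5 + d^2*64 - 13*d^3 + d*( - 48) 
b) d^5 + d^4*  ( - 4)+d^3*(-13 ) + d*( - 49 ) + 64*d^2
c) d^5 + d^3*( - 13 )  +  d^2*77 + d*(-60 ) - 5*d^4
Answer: a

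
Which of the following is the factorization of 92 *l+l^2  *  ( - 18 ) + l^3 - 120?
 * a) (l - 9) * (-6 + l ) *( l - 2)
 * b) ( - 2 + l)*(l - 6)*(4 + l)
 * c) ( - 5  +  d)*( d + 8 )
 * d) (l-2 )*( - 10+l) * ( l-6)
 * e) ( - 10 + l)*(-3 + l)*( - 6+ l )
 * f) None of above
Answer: d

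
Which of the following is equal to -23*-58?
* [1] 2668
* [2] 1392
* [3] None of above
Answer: 3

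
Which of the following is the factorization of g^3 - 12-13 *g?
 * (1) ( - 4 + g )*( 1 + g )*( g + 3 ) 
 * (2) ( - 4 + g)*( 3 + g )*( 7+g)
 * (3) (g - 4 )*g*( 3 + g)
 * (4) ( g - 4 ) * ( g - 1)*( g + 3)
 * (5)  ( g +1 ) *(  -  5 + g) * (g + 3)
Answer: 1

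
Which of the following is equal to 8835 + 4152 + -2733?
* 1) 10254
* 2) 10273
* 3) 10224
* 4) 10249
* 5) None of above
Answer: 1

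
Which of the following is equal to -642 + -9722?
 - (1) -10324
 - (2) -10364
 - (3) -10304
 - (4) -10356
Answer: 2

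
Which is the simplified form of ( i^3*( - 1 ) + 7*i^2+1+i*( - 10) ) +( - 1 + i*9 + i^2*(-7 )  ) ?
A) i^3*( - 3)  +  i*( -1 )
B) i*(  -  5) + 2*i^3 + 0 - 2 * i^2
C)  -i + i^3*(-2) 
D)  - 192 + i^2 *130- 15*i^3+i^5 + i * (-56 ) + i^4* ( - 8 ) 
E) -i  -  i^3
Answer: E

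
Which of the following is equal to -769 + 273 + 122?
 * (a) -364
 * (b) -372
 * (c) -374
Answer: c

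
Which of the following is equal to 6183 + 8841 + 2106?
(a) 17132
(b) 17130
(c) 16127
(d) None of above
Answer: b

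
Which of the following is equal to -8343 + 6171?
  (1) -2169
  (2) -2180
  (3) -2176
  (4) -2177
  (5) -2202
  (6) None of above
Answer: 6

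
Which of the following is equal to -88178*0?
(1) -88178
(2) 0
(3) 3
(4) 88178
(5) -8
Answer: 2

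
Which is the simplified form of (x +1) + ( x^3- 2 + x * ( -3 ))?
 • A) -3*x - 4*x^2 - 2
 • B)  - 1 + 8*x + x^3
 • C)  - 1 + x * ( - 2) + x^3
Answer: C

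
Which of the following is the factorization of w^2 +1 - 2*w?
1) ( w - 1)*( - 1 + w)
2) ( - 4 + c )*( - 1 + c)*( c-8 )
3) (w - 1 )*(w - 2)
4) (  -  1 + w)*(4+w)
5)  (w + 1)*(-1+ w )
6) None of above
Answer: 1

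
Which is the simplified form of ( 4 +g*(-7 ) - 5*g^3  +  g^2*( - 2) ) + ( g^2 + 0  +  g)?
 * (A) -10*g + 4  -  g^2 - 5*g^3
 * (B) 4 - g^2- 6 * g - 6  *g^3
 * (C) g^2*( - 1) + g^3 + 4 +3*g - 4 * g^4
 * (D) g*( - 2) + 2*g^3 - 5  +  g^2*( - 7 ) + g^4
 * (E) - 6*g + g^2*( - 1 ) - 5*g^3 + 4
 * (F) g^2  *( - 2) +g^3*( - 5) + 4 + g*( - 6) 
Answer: E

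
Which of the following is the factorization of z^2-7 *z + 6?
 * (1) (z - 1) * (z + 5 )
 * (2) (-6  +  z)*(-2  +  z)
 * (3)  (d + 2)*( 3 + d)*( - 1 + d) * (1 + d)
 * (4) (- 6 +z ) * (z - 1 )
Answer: 4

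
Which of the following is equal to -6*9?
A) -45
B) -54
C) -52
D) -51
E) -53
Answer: B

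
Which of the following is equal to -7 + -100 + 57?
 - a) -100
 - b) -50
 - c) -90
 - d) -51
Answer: b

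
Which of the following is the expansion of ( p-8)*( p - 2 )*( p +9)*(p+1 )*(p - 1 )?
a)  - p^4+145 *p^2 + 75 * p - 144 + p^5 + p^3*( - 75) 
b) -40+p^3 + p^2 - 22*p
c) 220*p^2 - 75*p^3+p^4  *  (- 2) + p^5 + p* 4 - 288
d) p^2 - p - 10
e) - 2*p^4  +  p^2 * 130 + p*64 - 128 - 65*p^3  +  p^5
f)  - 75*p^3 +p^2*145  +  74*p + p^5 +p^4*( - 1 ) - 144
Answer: f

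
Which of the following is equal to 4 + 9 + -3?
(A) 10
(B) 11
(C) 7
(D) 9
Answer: A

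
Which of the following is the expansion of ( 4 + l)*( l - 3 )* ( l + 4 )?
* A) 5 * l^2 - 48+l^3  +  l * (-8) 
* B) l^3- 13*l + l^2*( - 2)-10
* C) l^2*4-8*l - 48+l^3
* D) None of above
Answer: A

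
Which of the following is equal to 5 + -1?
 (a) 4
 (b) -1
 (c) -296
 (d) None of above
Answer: a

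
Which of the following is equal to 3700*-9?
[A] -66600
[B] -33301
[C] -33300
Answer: C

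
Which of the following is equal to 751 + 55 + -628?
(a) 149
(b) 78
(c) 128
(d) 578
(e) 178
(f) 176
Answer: e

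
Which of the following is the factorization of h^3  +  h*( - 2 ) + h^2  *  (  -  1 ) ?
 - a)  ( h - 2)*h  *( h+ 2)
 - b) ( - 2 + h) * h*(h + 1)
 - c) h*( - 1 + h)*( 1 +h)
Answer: b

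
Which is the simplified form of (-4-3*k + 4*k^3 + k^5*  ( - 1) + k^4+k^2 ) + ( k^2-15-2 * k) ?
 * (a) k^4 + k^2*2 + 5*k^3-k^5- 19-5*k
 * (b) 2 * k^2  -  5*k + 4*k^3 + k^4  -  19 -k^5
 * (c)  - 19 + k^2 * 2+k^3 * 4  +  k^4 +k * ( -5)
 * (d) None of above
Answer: b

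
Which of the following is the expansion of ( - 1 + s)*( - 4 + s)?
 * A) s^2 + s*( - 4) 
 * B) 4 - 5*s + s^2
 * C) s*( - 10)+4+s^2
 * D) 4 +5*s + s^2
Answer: B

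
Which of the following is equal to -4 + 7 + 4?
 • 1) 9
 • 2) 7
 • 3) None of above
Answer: 2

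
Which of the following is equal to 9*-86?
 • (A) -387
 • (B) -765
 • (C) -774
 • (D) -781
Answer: C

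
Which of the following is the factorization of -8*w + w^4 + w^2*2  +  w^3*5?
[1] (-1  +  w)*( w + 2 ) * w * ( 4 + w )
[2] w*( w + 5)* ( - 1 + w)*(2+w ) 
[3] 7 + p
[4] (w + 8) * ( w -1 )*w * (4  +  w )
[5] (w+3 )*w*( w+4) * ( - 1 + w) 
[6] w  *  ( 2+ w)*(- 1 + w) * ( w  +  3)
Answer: 1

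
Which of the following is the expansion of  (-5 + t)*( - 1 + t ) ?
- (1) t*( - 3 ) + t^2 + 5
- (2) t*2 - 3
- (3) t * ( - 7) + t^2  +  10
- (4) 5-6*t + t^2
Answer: 4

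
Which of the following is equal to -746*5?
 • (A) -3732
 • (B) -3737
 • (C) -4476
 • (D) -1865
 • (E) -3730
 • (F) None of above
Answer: E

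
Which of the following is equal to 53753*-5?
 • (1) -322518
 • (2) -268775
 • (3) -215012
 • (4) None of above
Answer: 4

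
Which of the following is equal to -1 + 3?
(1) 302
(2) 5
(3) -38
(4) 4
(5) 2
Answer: 5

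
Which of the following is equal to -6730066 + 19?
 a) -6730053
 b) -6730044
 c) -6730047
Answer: c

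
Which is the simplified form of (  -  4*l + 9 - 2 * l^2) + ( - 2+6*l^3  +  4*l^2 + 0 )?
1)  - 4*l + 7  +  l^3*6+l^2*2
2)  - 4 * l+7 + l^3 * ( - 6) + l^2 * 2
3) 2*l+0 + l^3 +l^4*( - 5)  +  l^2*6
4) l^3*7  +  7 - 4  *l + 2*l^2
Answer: 1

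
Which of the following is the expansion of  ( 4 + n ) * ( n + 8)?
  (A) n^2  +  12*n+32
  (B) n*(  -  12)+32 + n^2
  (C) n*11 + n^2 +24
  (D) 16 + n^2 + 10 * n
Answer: A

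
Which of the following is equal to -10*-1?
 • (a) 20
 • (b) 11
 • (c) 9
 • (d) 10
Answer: d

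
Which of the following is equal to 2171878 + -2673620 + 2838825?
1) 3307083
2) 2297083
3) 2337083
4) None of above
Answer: 3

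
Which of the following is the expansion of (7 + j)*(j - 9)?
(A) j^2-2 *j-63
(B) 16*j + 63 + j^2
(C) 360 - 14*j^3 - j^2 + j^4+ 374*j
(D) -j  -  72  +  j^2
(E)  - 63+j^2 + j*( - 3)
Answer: A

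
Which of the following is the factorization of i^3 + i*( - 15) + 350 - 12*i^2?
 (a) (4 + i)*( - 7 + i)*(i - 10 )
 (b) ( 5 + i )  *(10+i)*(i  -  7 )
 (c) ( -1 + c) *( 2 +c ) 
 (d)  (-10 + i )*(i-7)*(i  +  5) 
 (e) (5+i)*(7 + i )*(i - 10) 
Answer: d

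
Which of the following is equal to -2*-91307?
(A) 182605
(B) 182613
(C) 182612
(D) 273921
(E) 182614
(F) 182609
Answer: E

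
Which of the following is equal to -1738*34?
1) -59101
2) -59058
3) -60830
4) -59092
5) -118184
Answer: 4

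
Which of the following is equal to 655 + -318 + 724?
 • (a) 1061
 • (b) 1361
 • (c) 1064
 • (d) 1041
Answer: a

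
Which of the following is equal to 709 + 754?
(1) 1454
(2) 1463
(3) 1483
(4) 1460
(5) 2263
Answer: 2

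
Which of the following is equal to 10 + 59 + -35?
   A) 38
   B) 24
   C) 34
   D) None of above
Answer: C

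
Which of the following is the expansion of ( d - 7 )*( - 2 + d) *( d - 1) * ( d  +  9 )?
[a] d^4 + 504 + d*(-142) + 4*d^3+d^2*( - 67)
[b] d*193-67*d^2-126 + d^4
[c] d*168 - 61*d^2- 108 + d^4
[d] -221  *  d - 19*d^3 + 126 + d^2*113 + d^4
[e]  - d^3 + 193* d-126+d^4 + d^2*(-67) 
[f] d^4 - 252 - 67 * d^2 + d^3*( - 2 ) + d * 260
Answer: e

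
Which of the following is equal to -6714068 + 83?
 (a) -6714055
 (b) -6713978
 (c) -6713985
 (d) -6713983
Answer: c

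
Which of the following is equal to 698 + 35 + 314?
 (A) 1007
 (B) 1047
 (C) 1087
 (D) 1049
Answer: B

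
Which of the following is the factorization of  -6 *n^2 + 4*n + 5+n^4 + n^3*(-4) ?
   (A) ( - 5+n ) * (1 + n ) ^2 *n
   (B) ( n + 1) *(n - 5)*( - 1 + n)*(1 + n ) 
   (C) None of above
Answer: B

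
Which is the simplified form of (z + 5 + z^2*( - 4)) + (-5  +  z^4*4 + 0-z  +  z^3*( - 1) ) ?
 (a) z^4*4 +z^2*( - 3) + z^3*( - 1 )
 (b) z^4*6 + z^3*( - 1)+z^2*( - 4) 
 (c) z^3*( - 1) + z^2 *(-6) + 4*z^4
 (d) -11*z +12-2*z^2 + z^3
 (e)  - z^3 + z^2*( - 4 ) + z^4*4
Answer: e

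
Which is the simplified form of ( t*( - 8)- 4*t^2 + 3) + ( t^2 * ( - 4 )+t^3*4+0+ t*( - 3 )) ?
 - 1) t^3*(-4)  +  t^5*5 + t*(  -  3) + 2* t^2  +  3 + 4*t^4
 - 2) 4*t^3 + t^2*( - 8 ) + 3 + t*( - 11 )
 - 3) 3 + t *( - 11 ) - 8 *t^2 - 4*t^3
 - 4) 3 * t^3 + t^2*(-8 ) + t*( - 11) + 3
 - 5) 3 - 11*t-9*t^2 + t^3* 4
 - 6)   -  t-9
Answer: 2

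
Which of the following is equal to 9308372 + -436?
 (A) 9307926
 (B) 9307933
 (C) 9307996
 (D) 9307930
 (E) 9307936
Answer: E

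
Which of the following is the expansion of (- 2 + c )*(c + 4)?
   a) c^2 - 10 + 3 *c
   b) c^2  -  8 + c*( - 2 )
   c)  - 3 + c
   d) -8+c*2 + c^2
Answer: d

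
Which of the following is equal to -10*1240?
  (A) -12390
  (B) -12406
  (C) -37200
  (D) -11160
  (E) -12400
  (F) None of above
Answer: E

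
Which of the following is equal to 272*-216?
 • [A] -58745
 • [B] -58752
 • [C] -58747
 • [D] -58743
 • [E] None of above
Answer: B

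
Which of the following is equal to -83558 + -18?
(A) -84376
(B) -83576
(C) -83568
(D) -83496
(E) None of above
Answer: B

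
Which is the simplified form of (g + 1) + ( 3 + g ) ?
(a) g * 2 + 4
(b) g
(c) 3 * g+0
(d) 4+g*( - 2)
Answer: a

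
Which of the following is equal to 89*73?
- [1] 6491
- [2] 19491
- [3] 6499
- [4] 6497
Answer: 4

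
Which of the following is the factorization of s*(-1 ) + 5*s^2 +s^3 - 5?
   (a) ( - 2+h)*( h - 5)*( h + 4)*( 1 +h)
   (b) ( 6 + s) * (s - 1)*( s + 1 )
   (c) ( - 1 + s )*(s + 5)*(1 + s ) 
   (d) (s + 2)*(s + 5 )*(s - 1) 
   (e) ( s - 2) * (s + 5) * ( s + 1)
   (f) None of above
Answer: c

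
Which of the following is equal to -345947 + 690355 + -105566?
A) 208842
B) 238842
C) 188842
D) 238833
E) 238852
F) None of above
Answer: B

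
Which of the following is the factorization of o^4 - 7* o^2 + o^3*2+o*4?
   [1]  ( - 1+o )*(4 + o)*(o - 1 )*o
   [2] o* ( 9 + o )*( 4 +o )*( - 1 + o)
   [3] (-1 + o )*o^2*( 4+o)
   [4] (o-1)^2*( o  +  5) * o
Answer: 1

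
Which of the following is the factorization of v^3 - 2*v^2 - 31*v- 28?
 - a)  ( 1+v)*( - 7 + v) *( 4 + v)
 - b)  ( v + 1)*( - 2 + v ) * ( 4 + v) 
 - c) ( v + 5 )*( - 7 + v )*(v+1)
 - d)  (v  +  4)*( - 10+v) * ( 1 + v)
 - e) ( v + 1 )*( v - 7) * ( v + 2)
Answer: a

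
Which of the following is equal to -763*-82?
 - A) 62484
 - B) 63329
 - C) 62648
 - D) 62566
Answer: D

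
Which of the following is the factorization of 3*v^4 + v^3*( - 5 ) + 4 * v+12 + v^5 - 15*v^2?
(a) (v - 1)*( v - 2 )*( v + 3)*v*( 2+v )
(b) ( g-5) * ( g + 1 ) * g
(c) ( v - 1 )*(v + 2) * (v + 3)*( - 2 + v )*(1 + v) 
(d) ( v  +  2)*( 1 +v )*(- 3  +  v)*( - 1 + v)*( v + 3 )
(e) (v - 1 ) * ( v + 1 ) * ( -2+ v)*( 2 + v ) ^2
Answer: c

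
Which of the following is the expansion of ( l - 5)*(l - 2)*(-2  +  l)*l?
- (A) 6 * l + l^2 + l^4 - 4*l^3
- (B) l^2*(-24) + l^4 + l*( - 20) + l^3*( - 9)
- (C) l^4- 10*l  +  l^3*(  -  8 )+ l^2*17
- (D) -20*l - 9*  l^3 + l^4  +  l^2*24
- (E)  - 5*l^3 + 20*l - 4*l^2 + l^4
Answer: D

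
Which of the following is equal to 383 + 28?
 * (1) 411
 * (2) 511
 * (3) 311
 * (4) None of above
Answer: 1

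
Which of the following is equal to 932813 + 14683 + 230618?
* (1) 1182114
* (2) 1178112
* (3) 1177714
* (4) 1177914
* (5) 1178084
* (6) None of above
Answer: 6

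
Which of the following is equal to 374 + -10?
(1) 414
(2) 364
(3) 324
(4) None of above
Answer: 2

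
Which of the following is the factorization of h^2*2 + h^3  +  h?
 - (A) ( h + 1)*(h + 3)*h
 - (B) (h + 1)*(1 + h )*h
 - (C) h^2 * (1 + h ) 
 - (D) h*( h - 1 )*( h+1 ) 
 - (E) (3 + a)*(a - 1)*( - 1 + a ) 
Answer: B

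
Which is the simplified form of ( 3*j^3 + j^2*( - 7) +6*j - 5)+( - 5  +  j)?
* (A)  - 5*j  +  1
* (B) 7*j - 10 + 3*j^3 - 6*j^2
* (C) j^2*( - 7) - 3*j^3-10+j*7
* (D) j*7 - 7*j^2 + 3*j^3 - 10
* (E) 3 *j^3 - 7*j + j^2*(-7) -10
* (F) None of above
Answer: D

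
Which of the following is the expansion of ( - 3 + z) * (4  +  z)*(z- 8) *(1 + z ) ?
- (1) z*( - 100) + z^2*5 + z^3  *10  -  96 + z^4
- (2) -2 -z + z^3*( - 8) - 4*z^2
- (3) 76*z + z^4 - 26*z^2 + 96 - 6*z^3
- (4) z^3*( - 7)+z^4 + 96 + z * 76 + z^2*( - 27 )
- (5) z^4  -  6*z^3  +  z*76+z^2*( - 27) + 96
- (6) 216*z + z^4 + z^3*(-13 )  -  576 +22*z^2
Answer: 5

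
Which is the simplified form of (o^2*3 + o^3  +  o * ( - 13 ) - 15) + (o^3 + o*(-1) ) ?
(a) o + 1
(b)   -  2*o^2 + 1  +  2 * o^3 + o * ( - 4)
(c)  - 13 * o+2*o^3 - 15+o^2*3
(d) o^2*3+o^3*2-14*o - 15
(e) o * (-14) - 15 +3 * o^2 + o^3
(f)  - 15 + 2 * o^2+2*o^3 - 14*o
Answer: d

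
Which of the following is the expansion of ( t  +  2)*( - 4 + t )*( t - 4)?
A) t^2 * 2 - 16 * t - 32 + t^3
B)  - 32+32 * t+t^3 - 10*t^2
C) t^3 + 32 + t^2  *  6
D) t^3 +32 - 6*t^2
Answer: D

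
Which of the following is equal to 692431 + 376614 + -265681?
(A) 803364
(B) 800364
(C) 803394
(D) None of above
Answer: A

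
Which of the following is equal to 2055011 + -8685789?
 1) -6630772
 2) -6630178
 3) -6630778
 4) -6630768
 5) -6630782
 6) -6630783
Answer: 3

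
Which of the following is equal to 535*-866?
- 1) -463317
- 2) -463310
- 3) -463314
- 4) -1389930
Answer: 2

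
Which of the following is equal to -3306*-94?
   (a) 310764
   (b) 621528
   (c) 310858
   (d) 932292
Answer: a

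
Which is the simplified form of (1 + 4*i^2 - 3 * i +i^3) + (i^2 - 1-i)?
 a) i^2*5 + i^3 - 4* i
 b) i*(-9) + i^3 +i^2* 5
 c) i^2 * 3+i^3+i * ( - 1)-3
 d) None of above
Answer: a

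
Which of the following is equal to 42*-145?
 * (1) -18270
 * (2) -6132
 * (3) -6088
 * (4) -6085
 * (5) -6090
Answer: 5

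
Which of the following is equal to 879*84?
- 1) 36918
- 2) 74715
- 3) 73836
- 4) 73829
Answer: 3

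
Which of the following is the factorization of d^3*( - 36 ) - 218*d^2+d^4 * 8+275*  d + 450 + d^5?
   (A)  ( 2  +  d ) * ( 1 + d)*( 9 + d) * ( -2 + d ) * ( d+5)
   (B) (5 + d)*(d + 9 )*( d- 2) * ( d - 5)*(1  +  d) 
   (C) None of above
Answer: B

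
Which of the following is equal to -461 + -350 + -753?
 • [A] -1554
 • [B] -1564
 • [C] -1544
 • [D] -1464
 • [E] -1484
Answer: B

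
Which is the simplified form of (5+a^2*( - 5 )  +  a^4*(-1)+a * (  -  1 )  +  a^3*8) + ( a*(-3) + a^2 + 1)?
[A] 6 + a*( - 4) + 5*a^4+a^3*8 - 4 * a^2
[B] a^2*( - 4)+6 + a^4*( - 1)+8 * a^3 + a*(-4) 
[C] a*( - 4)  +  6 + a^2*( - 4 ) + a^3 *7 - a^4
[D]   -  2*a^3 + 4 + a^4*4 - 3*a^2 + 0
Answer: B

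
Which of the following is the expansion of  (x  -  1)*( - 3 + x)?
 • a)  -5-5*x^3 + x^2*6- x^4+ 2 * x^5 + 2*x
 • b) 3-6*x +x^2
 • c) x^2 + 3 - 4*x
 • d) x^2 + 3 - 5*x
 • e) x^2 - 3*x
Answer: c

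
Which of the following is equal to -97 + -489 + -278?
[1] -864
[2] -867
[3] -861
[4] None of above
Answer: 1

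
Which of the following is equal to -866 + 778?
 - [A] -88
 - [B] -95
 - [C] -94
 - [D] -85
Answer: A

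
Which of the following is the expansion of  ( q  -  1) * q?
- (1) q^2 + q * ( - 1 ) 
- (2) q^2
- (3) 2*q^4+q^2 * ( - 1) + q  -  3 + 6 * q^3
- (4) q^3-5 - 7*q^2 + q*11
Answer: 1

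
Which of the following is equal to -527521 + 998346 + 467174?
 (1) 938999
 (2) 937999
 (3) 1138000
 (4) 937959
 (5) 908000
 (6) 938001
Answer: 2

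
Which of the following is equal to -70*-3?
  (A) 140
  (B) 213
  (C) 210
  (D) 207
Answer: C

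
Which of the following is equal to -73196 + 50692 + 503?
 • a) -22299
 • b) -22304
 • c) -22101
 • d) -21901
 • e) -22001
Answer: e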